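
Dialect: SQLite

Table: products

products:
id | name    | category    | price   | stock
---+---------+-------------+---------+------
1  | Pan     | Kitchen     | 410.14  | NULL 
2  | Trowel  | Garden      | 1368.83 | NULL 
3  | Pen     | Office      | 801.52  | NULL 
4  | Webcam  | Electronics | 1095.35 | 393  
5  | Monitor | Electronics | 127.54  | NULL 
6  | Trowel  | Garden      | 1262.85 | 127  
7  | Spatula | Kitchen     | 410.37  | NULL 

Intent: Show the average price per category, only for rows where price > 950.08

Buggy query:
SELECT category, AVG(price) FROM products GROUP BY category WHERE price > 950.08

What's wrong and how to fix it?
Bug: Row-level WHERE must come before GROUP BY in the clause order

Fix: Place WHERE between FROM and GROUP BY

Corrected query:
SELECT category, AVG(price) FROM products WHERE price > 950.08 GROUP BY category

Result:
category    | AVG(price)
------------+-----------
Electronics | 1095.35   
Garden      | 1315.84   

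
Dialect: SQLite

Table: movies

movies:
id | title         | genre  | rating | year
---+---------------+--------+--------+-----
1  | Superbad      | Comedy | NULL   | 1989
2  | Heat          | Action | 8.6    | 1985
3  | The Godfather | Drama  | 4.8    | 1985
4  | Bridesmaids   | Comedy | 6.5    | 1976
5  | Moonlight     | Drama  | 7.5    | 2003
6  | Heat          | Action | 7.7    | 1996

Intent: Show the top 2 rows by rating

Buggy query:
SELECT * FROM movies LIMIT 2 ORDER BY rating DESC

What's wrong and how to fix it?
Bug: LIMIT must come after ORDER BY

Fix: Sort with ORDER BY, then apply LIMIT

Corrected query:
SELECT * FROM movies ORDER BY rating DESC LIMIT 2

Result:
id | title | genre  | rating | year
---+-------+--------+--------+-----
2  | Heat  | Action | 8.6    | 1985
6  | Heat  | Action | 7.7    | 1996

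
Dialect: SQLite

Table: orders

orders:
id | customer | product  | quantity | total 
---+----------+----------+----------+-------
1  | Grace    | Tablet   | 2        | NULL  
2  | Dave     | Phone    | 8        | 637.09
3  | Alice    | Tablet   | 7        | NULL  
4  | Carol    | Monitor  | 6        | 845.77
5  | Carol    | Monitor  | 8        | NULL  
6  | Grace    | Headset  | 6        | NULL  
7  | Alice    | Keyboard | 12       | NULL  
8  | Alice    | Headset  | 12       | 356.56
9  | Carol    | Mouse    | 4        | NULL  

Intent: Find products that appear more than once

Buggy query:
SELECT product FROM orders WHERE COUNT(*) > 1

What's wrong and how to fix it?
Bug: COUNT(*) is an aggregate and cannot be used in WHERE

Fix: Group first, then use HAVING for the count condition

Corrected query:
SELECT product FROM orders GROUP BY product HAVING COUNT(*) > 1

Result:
product
-------
Headset
Monitor
Tablet 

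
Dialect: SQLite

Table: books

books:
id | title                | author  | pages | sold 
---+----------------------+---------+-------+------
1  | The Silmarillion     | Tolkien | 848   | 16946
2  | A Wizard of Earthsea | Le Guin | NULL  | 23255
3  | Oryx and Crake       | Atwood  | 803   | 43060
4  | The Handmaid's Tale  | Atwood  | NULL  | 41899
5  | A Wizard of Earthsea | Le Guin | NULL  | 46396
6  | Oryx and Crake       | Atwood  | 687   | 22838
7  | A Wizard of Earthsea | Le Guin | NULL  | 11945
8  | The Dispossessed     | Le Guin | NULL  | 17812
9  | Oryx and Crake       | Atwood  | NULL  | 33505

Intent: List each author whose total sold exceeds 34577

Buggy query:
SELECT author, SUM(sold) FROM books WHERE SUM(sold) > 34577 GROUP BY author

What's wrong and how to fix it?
Bug: SUM(sold) is an aggregate, but WHERE filters rows before aggregation

Fix: Move the aggregate condition to a HAVING clause

Corrected query:
SELECT author, SUM(sold) FROM books GROUP BY author HAVING SUM(sold) > 34577

Result:
author  | SUM(sold)
--------+----------
Atwood  | 141302   
Le Guin | 99408    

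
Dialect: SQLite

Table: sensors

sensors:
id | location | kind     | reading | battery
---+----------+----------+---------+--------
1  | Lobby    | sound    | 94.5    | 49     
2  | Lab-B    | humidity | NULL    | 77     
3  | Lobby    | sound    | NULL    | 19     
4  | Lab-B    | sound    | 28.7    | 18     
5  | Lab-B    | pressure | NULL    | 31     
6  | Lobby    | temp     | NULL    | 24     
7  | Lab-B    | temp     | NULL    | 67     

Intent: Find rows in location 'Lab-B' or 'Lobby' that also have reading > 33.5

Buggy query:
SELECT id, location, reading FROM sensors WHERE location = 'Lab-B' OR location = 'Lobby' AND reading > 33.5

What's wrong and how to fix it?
Bug: AND binds tighter than OR, so this parses as location = 'Lab-B' OR (location = 'Lobby' AND reading > 33.5)

Fix: Group the OR with parentheses (or use IN), then AND the threshold

Corrected query:
SELECT id, location, reading FROM sensors WHERE (location = 'Lab-B' OR location = 'Lobby') AND reading > 33.5

Result:
id | location | reading
---+----------+--------
1  | Lobby    | 94.5   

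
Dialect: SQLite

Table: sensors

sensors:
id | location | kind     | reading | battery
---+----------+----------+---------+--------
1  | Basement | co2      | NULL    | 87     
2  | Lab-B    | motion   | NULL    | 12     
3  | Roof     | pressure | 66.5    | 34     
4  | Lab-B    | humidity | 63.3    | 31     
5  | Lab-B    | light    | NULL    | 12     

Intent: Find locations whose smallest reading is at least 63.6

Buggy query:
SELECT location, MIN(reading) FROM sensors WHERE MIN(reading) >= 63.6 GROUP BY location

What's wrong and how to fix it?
Bug: Aggregates like MIN are computed per group after WHERE runs

Fix: Use HAVING for the per-group MIN condition

Corrected query:
SELECT location, MIN(reading) FROM sensors GROUP BY location HAVING MIN(reading) >= 63.6

Result:
location | MIN(reading)
---------+-------------
Roof     | 66.5        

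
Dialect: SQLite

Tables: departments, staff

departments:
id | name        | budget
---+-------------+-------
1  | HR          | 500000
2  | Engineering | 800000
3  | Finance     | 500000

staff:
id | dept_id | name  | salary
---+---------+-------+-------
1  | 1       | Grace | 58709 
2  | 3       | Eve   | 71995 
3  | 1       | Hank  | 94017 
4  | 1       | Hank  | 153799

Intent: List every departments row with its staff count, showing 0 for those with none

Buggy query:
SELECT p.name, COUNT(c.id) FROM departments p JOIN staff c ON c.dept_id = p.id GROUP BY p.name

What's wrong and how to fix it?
Bug: An inner join excludes parents with zero children

Fix: Use LEFT JOIN so parents without children still appear (COUNT(c.id) gives 0)

Corrected query:
SELECT p.name, COUNT(c.id) FROM departments p LEFT JOIN staff c ON c.dept_id = p.id GROUP BY p.name

Result:
name        | COUNT(c.id)
------------+------------
Engineering | 0          
Finance     | 1          
HR          | 3          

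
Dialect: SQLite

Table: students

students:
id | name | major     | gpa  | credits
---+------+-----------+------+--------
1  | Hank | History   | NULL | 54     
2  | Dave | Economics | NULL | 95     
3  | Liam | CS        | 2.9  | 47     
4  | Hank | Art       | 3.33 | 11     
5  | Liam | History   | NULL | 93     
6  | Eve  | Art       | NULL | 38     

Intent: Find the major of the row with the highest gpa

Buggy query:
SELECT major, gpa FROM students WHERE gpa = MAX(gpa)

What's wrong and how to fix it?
Bug: WHERE is evaluated per row; an aggregate over the whole table isn't defined there

Fix: Use a subquery: WHERE gpa = (SELECT MAX(gpa) FROM students)

Corrected query:
SELECT major, gpa FROM students WHERE gpa = (SELECT MAX(gpa) FROM students)

Result:
major | gpa 
------+-----
Art   | 3.33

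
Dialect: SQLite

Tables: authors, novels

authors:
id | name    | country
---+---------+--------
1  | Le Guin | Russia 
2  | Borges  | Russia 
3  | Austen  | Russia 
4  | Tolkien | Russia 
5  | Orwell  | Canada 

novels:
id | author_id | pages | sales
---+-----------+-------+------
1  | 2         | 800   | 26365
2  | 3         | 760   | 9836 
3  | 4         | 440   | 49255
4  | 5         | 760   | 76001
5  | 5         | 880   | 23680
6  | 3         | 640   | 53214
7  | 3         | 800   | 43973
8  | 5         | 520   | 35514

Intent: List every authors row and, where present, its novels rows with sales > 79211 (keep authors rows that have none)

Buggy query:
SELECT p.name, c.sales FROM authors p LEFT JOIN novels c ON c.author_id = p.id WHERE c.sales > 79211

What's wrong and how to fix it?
Bug: Filtering c.sales in WHERE discards the NULL rows produced by LEFT JOIN, turning it into an inner join

Fix: Put 'c.sales > 79211' in the JOIN's ON clause instead of WHERE

Corrected query:
SELECT p.name, c.sales FROM authors p LEFT JOIN novels c ON c.author_id = p.id AND c.sales > 79211

Result:
name    | sales
--------+------
Le Guin | NULL 
Borges  | NULL 
Austen  | NULL 
Tolkien | NULL 
Orwell  | NULL 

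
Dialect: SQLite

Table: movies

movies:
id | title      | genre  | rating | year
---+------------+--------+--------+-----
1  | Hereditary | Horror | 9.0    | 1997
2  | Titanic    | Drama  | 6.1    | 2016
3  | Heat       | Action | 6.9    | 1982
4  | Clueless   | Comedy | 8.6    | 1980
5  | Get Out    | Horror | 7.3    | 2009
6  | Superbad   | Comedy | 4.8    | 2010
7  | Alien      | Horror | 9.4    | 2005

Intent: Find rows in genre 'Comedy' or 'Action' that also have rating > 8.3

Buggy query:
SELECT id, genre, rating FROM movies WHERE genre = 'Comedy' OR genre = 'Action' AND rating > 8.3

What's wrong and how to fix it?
Bug: Without parentheses, AND is evaluated before OR, so the rating filter only applies to the 'Action' branch

Fix: Add parentheses around the OR so the AND applies to both alternatives

Corrected query:
SELECT id, genre, rating FROM movies WHERE (genre = 'Comedy' OR genre = 'Action') AND rating > 8.3

Result:
id | genre  | rating
---+--------+-------
4  | Comedy | 8.6   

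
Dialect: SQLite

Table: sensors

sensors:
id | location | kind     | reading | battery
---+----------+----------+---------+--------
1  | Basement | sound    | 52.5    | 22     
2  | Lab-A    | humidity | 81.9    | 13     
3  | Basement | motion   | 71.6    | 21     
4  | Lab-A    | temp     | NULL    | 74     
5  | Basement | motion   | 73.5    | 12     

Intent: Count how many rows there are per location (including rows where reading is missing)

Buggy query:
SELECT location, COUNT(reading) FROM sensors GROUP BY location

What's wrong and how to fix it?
Bug: COUNT(column) counts non-NULL values only; rows with NULL reading aren't counted

Fix: Use COUNT(*) to count all rows regardless of NULL

Corrected query:
SELECT location, COUNT(*) FROM sensors GROUP BY location

Result:
location | COUNT(*)
---------+---------
Basement | 3       
Lab-A    | 2       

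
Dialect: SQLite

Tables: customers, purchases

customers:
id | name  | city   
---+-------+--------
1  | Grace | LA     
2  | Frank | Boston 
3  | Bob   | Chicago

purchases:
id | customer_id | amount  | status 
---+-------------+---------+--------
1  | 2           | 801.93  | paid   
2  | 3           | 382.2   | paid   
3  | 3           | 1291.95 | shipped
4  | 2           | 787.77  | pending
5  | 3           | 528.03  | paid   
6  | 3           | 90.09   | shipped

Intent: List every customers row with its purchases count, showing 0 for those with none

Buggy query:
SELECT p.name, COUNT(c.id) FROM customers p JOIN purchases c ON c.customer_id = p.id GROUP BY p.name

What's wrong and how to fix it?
Bug: INNER JOIN drops customers rows that have no matching purchases rows

Fix: Switch to LEFT JOIN to retain unmatched parent rows

Corrected query:
SELECT p.name, COUNT(c.id) FROM customers p LEFT JOIN purchases c ON c.customer_id = p.id GROUP BY p.name

Result:
name  | COUNT(c.id)
------+------------
Bob   | 4          
Frank | 2          
Grace | 0          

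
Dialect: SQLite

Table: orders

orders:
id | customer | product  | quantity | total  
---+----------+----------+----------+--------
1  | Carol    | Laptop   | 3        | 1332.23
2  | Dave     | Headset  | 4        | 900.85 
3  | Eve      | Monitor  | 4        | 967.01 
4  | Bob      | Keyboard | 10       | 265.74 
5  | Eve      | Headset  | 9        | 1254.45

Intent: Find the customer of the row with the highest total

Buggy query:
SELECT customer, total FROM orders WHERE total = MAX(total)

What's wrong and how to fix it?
Bug: MAX(total) is an aggregate and cannot be used directly in WHERE

Fix: Wrap MAX in a scalar subquery so WHERE compares against a single value

Corrected query:
SELECT customer, total FROM orders WHERE total = (SELECT MAX(total) FROM orders)

Result:
customer | total  
---------+--------
Carol    | 1332.23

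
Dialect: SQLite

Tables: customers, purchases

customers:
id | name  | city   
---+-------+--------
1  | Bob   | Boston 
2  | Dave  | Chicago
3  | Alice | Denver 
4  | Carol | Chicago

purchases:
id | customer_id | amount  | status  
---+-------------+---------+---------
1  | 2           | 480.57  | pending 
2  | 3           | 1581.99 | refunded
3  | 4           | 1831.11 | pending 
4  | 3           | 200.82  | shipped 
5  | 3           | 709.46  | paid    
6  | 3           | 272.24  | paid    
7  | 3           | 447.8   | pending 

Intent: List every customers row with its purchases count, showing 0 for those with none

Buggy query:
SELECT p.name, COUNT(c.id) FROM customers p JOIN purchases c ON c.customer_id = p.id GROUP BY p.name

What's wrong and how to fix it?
Bug: An inner join excludes parents with zero children

Fix: Switch to LEFT JOIN to retain unmatched parent rows

Corrected query:
SELECT p.name, COUNT(c.id) FROM customers p LEFT JOIN purchases c ON c.customer_id = p.id GROUP BY p.name

Result:
name  | COUNT(c.id)
------+------------
Alice | 5          
Bob   | 0          
Carol | 1          
Dave  | 1          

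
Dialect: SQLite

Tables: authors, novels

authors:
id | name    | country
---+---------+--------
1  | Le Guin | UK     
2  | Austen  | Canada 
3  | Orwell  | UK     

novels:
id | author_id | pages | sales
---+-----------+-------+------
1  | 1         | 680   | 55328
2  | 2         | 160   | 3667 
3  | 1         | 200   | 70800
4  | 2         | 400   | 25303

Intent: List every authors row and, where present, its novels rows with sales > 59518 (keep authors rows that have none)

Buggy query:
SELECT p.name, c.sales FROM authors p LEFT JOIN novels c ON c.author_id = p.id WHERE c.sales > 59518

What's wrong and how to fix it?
Bug: Filtering c.sales in WHERE discards the NULL rows produced by LEFT JOIN, turning it into an inner join

Fix: Move the right-table condition into the ON clause so unmatched parents are kept

Corrected query:
SELECT p.name, c.sales FROM authors p LEFT JOIN novels c ON c.author_id = p.id AND c.sales > 59518

Result:
name    | sales
--------+------
Le Guin | 70800
Austen  | NULL 
Orwell  | NULL 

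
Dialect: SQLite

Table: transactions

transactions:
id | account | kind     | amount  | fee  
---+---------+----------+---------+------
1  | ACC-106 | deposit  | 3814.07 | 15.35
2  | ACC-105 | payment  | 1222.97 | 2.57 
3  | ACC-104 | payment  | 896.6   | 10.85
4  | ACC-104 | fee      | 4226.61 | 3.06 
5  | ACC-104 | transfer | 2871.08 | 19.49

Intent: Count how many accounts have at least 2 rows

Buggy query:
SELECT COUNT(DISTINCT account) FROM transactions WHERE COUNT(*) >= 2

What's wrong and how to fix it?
Bug: COUNT(*) cannot appear in WHERE; the per-group count doesn't exist yet

Fix: Use a subquery that GROUPs and filters with HAVING, then count its rows

Corrected query:
SELECT COUNT(*) FROM (SELECT account FROM transactions GROUP BY account HAVING COUNT(*) >= 2)

Result:
COUNT(*)
--------
1       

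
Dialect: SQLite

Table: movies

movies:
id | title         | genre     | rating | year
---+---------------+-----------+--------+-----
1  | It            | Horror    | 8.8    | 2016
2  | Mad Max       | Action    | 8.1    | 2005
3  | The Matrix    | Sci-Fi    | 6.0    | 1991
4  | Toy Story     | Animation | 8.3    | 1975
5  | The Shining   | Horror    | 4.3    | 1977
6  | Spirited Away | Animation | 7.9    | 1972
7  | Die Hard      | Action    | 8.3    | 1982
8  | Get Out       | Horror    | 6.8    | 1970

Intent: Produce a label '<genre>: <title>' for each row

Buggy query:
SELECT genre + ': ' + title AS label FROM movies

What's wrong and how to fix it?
Bug: SQLite uses || for string concatenation; + coerces text to numbers (yielding 0)

Fix: Use the || operator for string concatenation

Corrected query:
SELECT genre || ': ' || title AS label FROM movies

Result:
label                   
------------------------
Horror: It              
Action: Mad Max         
Sci-Fi: The Matrix      
Animation: Toy Story    
Horror: The Shining     
Animation: Spirited Away
Action: Die Hard        
Horror: Get Out         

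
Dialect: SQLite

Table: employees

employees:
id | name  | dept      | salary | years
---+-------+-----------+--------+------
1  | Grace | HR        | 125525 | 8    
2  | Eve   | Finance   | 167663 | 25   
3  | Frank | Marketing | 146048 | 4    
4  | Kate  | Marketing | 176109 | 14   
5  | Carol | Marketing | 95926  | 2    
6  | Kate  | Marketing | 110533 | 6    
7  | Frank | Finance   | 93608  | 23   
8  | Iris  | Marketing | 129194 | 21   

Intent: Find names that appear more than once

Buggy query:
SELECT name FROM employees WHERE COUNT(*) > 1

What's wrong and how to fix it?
Bug: COUNT(*) is an aggregate and cannot be used in WHERE

Fix: GROUP BY name, then filter groups with HAVING COUNT(*) > 1

Corrected query:
SELECT name FROM employees GROUP BY name HAVING COUNT(*) > 1

Result:
name 
-----
Frank
Kate 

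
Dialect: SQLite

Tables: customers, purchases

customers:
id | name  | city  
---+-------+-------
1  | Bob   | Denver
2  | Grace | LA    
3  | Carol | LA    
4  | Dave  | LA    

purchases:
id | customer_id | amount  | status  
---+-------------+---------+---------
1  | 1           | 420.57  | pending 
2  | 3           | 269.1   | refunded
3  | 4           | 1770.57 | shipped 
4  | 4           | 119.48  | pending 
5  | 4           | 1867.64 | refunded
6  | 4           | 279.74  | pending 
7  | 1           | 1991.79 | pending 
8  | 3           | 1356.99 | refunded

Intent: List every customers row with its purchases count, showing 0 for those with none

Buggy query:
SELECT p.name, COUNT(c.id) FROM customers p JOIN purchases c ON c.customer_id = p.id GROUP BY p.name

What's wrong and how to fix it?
Bug: INNER JOIN drops customers rows that have no matching purchases rows

Fix: Switch to LEFT JOIN to retain unmatched parent rows

Corrected query:
SELECT p.name, COUNT(c.id) FROM customers p LEFT JOIN purchases c ON c.customer_id = p.id GROUP BY p.name

Result:
name  | COUNT(c.id)
------+------------
Bob   | 2          
Carol | 2          
Dave  | 4          
Grace | 0          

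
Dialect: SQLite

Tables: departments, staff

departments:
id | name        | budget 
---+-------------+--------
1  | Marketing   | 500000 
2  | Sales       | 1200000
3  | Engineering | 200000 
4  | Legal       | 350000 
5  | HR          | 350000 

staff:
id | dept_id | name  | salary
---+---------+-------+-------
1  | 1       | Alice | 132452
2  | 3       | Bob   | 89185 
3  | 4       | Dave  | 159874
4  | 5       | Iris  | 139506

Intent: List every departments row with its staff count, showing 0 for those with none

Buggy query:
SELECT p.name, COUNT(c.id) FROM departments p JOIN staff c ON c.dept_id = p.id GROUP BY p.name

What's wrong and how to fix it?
Bug: An inner join excludes parents with zero children

Fix: Use LEFT JOIN so parents without children still appear (COUNT(c.id) gives 0)

Corrected query:
SELECT p.name, COUNT(c.id) FROM departments p LEFT JOIN staff c ON c.dept_id = p.id GROUP BY p.name

Result:
name        | COUNT(c.id)
------------+------------
Engineering | 1          
HR          | 1          
Legal       | 1          
Marketing   | 1          
Sales       | 0          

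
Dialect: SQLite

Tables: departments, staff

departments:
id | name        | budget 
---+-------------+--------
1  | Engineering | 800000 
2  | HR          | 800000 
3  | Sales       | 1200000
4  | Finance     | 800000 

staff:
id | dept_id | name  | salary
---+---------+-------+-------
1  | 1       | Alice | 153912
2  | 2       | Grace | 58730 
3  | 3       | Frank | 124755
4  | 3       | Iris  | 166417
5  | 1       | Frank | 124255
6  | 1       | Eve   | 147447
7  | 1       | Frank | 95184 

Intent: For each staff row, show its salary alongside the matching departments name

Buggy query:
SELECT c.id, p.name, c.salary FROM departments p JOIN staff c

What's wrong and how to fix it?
Bug: Missing join condition: each staff row is matched to all departments rows instead of just its own

Fix: Specify the join condition linking the foreign key to the parent id

Corrected query:
SELECT c.id, p.name, c.salary FROM departments p JOIN staff c ON c.dept_id = p.id

Result:
id | name        | salary
---+-------------+-------
1  | Engineering | 153912
2  | HR          | 58730 
3  | Sales       | 124755
4  | Sales       | 166417
5  | Engineering | 124255
6  | Engineering | 147447
7  | Engineering | 95184 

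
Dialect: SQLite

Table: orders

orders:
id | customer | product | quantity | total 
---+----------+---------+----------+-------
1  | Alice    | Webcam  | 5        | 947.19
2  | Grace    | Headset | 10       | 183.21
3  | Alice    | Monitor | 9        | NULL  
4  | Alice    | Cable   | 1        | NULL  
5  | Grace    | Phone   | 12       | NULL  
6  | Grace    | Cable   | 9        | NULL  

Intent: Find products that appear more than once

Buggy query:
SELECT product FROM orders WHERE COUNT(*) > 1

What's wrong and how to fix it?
Bug: COUNT(*) is an aggregate and cannot be used in WHERE

Fix: GROUP BY product, then filter groups with HAVING COUNT(*) > 1

Corrected query:
SELECT product FROM orders GROUP BY product HAVING COUNT(*) > 1

Result:
product
-------
Cable  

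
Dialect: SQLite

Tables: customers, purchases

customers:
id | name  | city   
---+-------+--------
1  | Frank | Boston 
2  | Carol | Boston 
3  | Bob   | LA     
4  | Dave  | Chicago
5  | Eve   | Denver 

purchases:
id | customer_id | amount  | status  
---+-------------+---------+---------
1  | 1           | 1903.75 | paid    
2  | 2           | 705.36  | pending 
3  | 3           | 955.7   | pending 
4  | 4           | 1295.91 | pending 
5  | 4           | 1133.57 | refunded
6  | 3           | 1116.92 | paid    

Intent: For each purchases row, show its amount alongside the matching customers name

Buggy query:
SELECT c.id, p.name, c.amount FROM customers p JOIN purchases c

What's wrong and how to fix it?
Bug: Missing join condition: each purchases row is matched to all customers rows instead of just its own

Fix: Specify the join condition linking the foreign key to the parent id

Corrected query:
SELECT c.id, p.name, c.amount FROM customers p JOIN purchases c ON c.customer_id = p.id

Result:
id | name  | amount 
---+-------+--------
1  | Frank | 1903.75
2  | Carol | 705.36 
3  | Bob   | 955.7  
4  | Dave  | 1295.91
5  | Dave  | 1133.57
6  | Bob   | 1116.92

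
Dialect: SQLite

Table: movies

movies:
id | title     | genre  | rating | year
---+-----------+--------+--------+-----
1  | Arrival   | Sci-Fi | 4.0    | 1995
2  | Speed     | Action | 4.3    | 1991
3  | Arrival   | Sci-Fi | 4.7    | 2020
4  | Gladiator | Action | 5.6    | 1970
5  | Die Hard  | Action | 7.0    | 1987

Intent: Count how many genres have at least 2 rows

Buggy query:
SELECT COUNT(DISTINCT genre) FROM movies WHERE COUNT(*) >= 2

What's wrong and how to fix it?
Bug: WHERE filters individual rows, not groups, so a group-level COUNT is invalid there

Fix: Group first with HAVING COUNT(*) >= 2, then COUNT the resulting groups

Corrected query:
SELECT COUNT(*) FROM (SELECT genre FROM movies GROUP BY genre HAVING COUNT(*) >= 2)

Result:
COUNT(*)
--------
2       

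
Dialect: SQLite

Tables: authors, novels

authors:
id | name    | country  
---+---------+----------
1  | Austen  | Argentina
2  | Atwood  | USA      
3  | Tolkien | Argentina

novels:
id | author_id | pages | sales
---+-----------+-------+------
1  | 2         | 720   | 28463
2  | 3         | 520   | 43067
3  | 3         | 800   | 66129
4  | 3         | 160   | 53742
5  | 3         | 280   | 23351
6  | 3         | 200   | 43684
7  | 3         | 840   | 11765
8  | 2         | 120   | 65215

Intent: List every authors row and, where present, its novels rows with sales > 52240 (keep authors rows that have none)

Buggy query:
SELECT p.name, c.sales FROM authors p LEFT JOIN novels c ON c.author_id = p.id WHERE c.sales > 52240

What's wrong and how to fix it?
Bug: A WHERE condition on the right-hand table after LEFT JOIN drops unmatched parents

Fix: Put 'c.sales > 52240' in the JOIN's ON clause instead of WHERE

Corrected query:
SELECT p.name, c.sales FROM authors p LEFT JOIN novels c ON c.author_id = p.id AND c.sales > 52240

Result:
name    | sales
--------+------
Austen  | NULL 
Atwood  | 65215
Tolkien | 53742
Tolkien | 66129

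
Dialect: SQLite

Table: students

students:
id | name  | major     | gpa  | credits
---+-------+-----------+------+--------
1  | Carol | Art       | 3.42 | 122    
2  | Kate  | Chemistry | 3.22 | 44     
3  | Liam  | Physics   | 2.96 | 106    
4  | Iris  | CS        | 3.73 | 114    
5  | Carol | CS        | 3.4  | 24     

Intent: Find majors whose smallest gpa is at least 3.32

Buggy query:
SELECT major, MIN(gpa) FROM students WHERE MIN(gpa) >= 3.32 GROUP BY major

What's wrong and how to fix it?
Bug: Aggregates like MIN are computed per group after WHERE runs

Fix: Replace WHERE with HAVING after the GROUP BY

Corrected query:
SELECT major, MIN(gpa) FROM students GROUP BY major HAVING MIN(gpa) >= 3.32

Result:
major | MIN(gpa)
------+---------
Art   | 3.42    
CS    | 3.4     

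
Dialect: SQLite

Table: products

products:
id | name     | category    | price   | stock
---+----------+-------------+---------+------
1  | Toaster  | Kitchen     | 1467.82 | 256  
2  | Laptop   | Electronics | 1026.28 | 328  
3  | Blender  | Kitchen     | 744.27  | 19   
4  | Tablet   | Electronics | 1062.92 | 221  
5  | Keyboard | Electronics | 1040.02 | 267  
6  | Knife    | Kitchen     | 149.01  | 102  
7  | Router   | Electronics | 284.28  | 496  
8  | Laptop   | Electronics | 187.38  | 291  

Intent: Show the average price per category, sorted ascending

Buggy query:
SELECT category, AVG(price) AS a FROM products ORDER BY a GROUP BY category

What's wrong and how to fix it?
Bug: GROUP BY must precede ORDER BY

Fix: Move ORDER BY to the end, after GROUP BY

Corrected query:
SELECT category, AVG(price) AS a FROM products GROUP BY category ORDER BY a

Result:
category    | a         
------------+-----------
Electronics | 720.176   
Kitchen     | 787.033333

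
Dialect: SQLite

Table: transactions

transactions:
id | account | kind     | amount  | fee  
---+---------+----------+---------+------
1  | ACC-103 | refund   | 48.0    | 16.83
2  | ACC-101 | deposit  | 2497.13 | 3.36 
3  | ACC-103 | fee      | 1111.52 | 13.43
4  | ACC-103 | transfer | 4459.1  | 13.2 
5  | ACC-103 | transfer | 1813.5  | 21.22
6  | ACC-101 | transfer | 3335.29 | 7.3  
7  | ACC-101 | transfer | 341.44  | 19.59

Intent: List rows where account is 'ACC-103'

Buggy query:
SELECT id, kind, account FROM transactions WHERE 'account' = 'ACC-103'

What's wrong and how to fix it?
Bug: 'account' in single quotes is a string literal, not the column; the comparison is literal-vs-literal and never true

Fix: Remove the quotes around the column name (or use double quotes for an identifier)

Corrected query:
SELECT id, kind, account FROM transactions WHERE account = 'ACC-103'

Result:
id | kind     | account
---+----------+--------
1  | refund   | ACC-103
3  | fee      | ACC-103
4  | transfer | ACC-103
5  | transfer | ACC-103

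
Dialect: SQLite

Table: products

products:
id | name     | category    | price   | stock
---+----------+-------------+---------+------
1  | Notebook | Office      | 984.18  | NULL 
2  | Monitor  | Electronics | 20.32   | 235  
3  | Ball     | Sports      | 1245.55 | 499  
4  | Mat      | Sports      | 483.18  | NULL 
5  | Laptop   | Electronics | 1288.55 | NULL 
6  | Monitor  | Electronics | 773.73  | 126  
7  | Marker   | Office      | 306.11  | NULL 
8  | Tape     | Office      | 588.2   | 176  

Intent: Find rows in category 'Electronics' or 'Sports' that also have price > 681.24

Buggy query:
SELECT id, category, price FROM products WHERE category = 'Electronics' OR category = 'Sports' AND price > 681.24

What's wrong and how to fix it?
Bug: AND binds tighter than OR, so this parses as category = 'Electronics' OR (category = 'Sports' AND price > 681.24)

Fix: Group the OR with parentheses (or use IN), then AND the threshold

Corrected query:
SELECT id, category, price FROM products WHERE (category = 'Electronics' OR category = 'Sports') AND price > 681.24

Result:
id | category    | price  
---+-------------+--------
3  | Sports      | 1245.55
5  | Electronics | 1288.55
6  | Electronics | 773.73 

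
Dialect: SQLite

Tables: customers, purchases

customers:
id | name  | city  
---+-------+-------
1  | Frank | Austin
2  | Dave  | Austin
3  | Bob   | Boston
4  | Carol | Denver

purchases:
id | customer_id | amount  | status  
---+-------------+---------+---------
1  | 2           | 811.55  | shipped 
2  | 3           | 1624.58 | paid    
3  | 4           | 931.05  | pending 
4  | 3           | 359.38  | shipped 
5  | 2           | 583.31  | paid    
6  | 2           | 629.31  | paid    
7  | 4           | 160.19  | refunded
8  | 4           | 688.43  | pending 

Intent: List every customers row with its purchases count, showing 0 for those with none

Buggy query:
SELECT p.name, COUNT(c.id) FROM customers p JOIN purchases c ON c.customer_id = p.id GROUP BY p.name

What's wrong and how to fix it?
Bug: INNER JOIN drops customers rows that have no matching purchases rows

Fix: Switch to LEFT JOIN to retain unmatched parent rows

Corrected query:
SELECT p.name, COUNT(c.id) FROM customers p LEFT JOIN purchases c ON c.customer_id = p.id GROUP BY p.name

Result:
name  | COUNT(c.id)
------+------------
Bob   | 2          
Carol | 3          
Dave  | 3          
Frank | 0          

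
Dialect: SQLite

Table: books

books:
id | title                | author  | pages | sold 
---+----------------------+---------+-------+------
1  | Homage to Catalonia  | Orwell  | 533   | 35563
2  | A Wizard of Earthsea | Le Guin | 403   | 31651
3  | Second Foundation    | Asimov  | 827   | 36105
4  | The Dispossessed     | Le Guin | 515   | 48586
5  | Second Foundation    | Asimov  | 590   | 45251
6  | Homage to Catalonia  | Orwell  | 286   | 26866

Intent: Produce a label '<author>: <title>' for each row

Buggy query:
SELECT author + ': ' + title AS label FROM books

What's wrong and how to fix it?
Bug: SQLite uses || for string concatenation; + coerces text to numbers (yielding 0)

Fix: Replace + with || to concatenate text

Corrected query:
SELECT author || ': ' || title AS label FROM books

Result:
label                        
-----------------------------
Orwell: Homage to Catalonia  
Le Guin: A Wizard of Earthsea
Asimov: Second Foundation    
Le Guin: The Dispossessed    
Asimov: Second Foundation    
Orwell: Homage to Catalonia  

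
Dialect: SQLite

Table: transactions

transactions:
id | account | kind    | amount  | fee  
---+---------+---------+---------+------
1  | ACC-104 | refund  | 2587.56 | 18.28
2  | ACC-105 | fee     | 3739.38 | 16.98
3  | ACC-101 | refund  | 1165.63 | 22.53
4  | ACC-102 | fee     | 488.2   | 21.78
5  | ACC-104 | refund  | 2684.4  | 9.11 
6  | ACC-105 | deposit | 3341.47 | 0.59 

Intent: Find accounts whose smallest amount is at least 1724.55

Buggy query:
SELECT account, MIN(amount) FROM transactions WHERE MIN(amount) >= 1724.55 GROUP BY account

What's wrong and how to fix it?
Bug: MIN() in WHERE is a misuse of aggregate

Fix: Replace WHERE with HAVING after the GROUP BY

Corrected query:
SELECT account, MIN(amount) FROM transactions GROUP BY account HAVING MIN(amount) >= 1724.55

Result:
account | MIN(amount)
--------+------------
ACC-104 | 2587.56    
ACC-105 | 3341.47    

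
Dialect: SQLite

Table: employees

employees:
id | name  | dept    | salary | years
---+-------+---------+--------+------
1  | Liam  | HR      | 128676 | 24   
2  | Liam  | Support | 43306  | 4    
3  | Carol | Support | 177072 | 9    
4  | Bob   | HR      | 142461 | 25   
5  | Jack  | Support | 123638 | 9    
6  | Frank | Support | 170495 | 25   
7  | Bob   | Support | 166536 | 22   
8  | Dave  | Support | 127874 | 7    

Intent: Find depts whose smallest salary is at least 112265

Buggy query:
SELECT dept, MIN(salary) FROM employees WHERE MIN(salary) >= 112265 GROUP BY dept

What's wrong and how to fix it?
Bug: Aggregates like MIN are computed per group after WHERE runs

Fix: Replace WHERE with HAVING after the GROUP BY

Corrected query:
SELECT dept, MIN(salary) FROM employees GROUP BY dept HAVING MIN(salary) >= 112265

Result:
dept | MIN(salary)
-----+------------
HR   | 128676     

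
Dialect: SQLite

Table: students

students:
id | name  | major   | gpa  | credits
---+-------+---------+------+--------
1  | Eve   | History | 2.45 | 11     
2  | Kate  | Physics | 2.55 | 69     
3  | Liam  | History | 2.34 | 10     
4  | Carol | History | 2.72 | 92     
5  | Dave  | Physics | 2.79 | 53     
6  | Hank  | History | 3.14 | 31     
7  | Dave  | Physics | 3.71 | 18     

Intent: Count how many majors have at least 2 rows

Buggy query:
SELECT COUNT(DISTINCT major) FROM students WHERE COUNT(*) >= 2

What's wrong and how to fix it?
Bug: WHERE filters individual rows, not groups, so a group-level COUNT is invalid there

Fix: Use a subquery that GROUPs and filters with HAVING, then count its rows

Corrected query:
SELECT COUNT(*) FROM (SELECT major FROM students GROUP BY major HAVING COUNT(*) >= 2)

Result:
COUNT(*)
--------
2       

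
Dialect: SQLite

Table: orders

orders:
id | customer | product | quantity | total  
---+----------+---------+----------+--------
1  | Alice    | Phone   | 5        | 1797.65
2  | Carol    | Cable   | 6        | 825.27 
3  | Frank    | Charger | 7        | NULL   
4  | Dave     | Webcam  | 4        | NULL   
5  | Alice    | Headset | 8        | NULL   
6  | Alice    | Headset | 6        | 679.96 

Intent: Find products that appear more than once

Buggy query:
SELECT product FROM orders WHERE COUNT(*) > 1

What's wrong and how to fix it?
Bug: WHERE can't reference COUNT(*); aggregates are computed after WHERE

Fix: GROUP BY product, then filter groups with HAVING COUNT(*) > 1

Corrected query:
SELECT product FROM orders GROUP BY product HAVING COUNT(*) > 1

Result:
product
-------
Headset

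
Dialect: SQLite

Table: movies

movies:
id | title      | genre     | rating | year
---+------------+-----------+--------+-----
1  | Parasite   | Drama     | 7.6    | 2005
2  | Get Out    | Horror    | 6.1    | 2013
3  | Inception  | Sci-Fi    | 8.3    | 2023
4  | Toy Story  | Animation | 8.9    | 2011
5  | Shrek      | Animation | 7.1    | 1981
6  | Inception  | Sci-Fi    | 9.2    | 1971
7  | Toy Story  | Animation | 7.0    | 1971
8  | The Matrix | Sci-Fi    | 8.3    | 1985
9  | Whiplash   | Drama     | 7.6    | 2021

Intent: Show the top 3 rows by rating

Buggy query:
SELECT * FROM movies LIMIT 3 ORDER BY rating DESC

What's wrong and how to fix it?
Bug: ORDER BY cannot follow LIMIT; LIMIT is the final clause

Fix: Sort with ORDER BY, then apply LIMIT

Corrected query:
SELECT * FROM movies ORDER BY rating DESC LIMIT 3

Result:
id | title     | genre     | rating | year
---+-----------+-----------+--------+-----
6  | Inception | Sci-Fi    | 9.2    | 1971
4  | Toy Story | Animation | 8.9    | 2011
3  | Inception | Sci-Fi    | 8.3    | 2023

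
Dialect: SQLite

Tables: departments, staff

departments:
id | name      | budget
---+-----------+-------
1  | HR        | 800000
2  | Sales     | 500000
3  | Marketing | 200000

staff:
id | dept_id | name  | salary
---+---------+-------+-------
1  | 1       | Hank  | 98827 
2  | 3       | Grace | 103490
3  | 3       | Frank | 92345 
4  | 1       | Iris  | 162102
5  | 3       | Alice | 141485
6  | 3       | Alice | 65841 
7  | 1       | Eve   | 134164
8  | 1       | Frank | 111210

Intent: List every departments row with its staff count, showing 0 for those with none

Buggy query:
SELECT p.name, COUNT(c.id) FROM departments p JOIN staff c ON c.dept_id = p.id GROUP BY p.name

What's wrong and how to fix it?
Bug: INNER JOIN drops departments rows that have no matching staff rows

Fix: Switch to LEFT JOIN to retain unmatched parent rows

Corrected query:
SELECT p.name, COUNT(c.id) FROM departments p LEFT JOIN staff c ON c.dept_id = p.id GROUP BY p.name

Result:
name      | COUNT(c.id)
----------+------------
HR        | 4          
Marketing | 4          
Sales     | 0          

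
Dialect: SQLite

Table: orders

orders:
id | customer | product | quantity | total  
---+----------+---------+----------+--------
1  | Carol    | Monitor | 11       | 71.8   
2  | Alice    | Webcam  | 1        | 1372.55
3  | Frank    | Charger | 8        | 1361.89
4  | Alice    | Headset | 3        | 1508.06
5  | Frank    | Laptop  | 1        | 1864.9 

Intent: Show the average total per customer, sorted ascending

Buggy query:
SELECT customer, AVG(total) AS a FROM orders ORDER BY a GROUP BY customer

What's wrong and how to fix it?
Bug: GROUP BY must precede ORDER BY

Fix: Move ORDER BY to the end, after GROUP BY

Corrected query:
SELECT customer, AVG(total) AS a FROM orders GROUP BY customer ORDER BY a

Result:
customer | a       
---------+---------
Carol    | 71.8    
Alice    | 1440.305
Frank    | 1613.395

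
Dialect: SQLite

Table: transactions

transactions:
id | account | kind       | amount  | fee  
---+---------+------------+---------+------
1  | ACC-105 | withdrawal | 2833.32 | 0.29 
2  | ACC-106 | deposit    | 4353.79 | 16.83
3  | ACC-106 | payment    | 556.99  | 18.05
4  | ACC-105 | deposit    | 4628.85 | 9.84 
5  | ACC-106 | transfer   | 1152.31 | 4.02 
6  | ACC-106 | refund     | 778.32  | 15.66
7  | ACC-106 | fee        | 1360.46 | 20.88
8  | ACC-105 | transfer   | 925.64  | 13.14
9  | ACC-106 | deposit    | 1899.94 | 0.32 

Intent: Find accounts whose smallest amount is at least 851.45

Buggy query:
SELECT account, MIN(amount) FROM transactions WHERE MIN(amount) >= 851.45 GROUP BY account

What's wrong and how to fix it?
Bug: MIN() in WHERE is a misuse of aggregate

Fix: Replace WHERE with HAVING after the GROUP BY

Corrected query:
SELECT account, MIN(amount) FROM transactions GROUP BY account HAVING MIN(amount) >= 851.45

Result:
account | MIN(amount)
--------+------------
ACC-105 | 925.64     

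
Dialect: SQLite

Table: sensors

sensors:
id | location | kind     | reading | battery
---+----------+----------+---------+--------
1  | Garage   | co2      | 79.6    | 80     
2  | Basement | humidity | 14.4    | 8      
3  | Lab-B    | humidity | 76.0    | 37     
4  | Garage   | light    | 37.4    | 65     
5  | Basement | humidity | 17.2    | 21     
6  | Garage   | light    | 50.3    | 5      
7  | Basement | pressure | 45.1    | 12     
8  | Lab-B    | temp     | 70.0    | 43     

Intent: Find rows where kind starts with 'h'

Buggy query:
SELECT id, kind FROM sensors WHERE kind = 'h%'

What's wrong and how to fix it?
Bug: Wildcards only work with LIKE; '=' treats '%' as a literal character

Fix: Use LIKE for wildcard pattern matching

Corrected query:
SELECT id, kind FROM sensors WHERE kind LIKE 'h%'

Result:
id | kind    
---+---------
2  | humidity
3  | humidity
5  | humidity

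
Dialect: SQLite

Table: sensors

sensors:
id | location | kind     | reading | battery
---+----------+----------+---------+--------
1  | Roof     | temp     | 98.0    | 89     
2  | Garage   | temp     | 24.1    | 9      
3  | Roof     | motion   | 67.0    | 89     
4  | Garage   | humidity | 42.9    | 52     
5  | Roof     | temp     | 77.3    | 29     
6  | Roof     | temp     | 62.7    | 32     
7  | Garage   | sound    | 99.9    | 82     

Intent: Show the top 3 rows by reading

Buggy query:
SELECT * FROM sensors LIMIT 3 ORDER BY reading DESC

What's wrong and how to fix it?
Bug: ORDER BY cannot follow LIMIT; LIMIT is the final clause

Fix: Swap the clauses: ORDER BY first, then LIMIT

Corrected query:
SELECT * FROM sensors ORDER BY reading DESC LIMIT 3

Result:
id | location | kind  | reading | battery
---+----------+-------+---------+--------
7  | Garage   | sound | 99.9    | 82     
1  | Roof     | temp  | 98      | 89     
5  | Roof     | temp  | 77.3    | 29     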